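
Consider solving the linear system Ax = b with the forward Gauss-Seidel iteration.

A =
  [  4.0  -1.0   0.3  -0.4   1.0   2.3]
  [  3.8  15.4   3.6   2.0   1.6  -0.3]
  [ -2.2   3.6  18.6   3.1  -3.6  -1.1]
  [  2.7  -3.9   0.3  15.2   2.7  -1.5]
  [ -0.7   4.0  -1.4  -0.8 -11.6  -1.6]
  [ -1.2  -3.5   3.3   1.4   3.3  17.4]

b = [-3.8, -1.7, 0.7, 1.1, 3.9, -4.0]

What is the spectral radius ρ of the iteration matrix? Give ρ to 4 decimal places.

Split A = D + L + U, D = diag(4, 15.4, 18.6, 15.2, -11.6, 17.4).
T_GS = -(D+L)⁻¹U: row 0 first, T[0,3] = -(-0.4)/(4) = +0.1000; later rows by forward substitution.
  T[0,:] = [+0.0000, +0.2500, -0.0750, +0.1000, -0.2500, -0.5750]
  T[1,:] = [+0.0000, -0.0617, -0.2153, -0.1545, -0.0422, +0.1614]
  T[2,:] = [+0.0000, +0.0415, +0.0328, -0.1249, +0.1721, -0.0401]
  T[3,:] = [+0.0000, -0.0611, -0.0426, -0.0550, -0.1475, +0.2430]
  T[4,:] = [+0.0000, -0.0372, -0.0707, -0.0405, -0.0101, -0.0595]
  T[5,:] = [+0.0000, +0.0089, -0.0379, +0.0116, -0.0446, -0.0079]
|λ(T)| sorted: 0.2002, 0.1241, 0.1234, 0.1234, 0.0435, 0.0000.
ρ(T) = max|λ| = 0.2002; 0.2002 < 1: convergent.

0.2002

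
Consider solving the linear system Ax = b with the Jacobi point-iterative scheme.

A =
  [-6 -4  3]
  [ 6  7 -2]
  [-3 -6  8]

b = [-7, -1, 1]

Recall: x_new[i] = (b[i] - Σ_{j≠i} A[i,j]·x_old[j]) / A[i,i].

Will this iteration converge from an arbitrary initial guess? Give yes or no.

no

Let D = diag(-6, 7, 8); L, U the strict triangles.
Jacobi: T = -D⁻¹(L+U), T[2,1] = -(-6)/(8) = +0.7500; T[2,2] = 0.
  T[0,:] = [+0.0000, -0.6667, +0.5000]
  T[1,:] = [-0.8571, +0.0000, +0.2857]
  T[2,:] = [+0.3750, +0.7500, +0.0000]
|eigenvalues of T|: 1.1470, 0.5852, 0.5852.
spectral radius ρ = 1.1470; 1.1470 > 1: divergent.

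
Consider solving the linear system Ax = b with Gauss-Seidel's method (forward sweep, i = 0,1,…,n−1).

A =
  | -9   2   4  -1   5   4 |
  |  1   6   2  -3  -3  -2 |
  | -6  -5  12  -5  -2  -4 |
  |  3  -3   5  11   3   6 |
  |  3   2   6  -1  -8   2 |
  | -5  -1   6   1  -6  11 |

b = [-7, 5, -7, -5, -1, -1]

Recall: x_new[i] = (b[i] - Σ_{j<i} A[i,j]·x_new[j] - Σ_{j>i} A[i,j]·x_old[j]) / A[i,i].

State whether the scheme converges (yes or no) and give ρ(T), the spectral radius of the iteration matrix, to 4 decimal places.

Diagonal D = diag(-9, 6, 12, 11, -8, 11); L, U strict lower/upper.
Gauss-Seidel: T = -(D+L)⁻¹U, row 0 first, T[0,5] = -(4)/(-9) = +0.4444; later rows by forward substitution.
  T[0,:] = [+0.0000, +0.2222, +0.4444, -0.1111, +0.5556, +0.4444]
  T[1,:] = [+0.0000, -0.0370, -0.4074, +0.5185, +0.4074, +0.2593]
  T[2,:] = [+0.0000, +0.0957, +0.0525, +0.5772, +0.6142, +0.6636]
  T[3,:] = [+0.0000, -0.1142, -0.2562, -0.0906, -0.5923, -0.8976]
  T[4,:] = [+0.0000, +0.1601, +0.1362, +0.5322, +0.8449, +1.0914]
  T[5,:] = [+0.0000, +0.1432, +0.2339, -0.0197, +0.4692, +0.5405]
|roots of det(T-λI)|: 1.2264, 0.2414, 0.2104, 0.2104, 0.0730, 0.0000.
ρ(T) = max|λ| = 1.2264; 1.2264 > 1, so it fails to converge.

no, ρ = 1.2264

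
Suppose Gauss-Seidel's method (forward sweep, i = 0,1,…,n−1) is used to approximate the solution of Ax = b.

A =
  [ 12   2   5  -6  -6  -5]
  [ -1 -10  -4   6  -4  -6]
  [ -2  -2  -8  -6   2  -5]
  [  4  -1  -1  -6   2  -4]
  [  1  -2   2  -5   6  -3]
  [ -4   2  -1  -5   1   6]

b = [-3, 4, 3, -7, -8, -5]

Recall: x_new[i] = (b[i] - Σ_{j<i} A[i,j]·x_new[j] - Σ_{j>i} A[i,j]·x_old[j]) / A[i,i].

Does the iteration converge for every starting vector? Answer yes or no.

Write A = D+L+U with D = diag(12, -10, -8, -6, 6, 6).
GS T = -(D+L)⁻¹U: row 0 first, T[0,3] = -(-6)/(12) = +0.5000; later rows by forward substitution.
  T[0,:] = [+0.0000, -0.1667, -0.4167, +0.5000, +0.5000, +0.4167]
  T[1,:] = [+0.0000, +0.0167, -0.3583, +0.5500, -0.4500, -0.6417]
  T[2,:] = [+0.0000, +0.0375, +0.1938, -1.0125, +0.2375, -0.5687]
  T[3,:] = [+0.0000, -0.1201, -0.2503, +0.4104, +0.7021, -0.1872]
  T[4,:] = [+0.0000, -0.0793, -0.3232, +0.7795, +0.2726, +0.2503]
  T[5,:] = [+0.0000, -0.1973, -0.2808, +0.1933, +1.0626, +0.1992]
eigenvalue magnitudes: 1.4625, 0.6626, 0.3925, 0.1209, 0.1209, 0.0000.
ρ(T) = max|λ| = 1.4625; 1.4625 > 1: divergent.

no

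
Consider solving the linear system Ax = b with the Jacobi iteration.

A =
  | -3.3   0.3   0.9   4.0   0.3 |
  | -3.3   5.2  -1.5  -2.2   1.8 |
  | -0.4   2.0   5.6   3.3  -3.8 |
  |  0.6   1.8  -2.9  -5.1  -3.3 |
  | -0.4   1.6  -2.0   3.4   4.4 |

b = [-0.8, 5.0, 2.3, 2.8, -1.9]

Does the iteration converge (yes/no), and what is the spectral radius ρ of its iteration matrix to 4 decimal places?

Diagonal D = diag(-3.3, 5.2, 5.6, -5.1, 4.4); L, U strict lower/upper.
Jacobi T = -D⁻¹(L+U): T[1,0] = -(-3.3)/(5.2) = +0.6346; T[1,1] = 0.
  T[0,:] = [+0.0000 +0.0909 +0.2727 +1.2121 +0.0909]
  T[1,:] = [+0.6346 +0.0000 +0.2885 +0.4231 -0.3462]
  T[2,:] = [+0.0714 -0.3571 +0.0000 -0.5893 +0.6786]
  T[3,:] = [+0.1176 +0.3529 -0.5686 +0.0000 -0.6471]
  T[4,:] = [+0.0909 -0.3636 +0.4545 -0.7727 +0.0000]
|eigenvalues of T|: 1.4500, 0.8474, 0.6018, 0.2183, 0.2183.
ρ(T) = max|λ| = 1.4500; 1.4500 > 1: divergent.

no, ρ = 1.4500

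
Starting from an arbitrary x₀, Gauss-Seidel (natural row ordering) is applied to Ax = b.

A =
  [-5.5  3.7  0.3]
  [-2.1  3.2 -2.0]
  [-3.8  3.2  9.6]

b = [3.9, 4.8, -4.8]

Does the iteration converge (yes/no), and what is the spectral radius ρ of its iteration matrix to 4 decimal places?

yes, ρ = 0.5470

Write A = D+L+U with D = diag(-5.5, 3.2, 9.6).
GS T = -(D+L)⁻¹U: row 0 first, T[0,1] = -(3.7)/(-5.5) = +0.6727; later rows by forward substitution.
  T[0,:] = [+0.0000  +0.6727  +0.0545]
  T[1,:] = [+0.0000  +0.4415  +0.6608]
  T[2,:] = [+0.0000  +0.1191  -0.1987]
|eigenvalues of T|: 0.5470, 0.3042, 0.0000.
ρ = 0.5470; 0.5470 < 1, so it converges for any x₀.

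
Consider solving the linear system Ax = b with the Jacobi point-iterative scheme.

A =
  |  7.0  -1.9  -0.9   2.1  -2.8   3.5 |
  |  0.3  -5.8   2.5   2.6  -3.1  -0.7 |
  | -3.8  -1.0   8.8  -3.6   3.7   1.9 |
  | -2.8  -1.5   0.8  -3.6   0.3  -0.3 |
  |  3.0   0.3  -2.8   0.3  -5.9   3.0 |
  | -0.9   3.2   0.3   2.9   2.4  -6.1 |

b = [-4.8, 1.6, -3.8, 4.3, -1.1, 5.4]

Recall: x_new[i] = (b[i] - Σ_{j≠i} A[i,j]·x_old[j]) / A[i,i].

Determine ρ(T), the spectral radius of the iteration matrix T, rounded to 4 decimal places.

1.1239

Write A = D+L+U with D = diag(7, -5.8, 8.8, -3.6, -5.9, -6.1).
Jacobi T = -D⁻¹(L+U): T[4,2] = -(-2.8)/(-5.9) = -0.4746; T[4,4] = 0.
  T[0,:] = [+0.0000, +0.2714, +0.1286, -0.3000, +0.4000, -0.5000]
  T[1,:] = [+0.0517, +0.0000, +0.4310, +0.4483, -0.5345, -0.1207]
  T[2,:] = [+0.4318, +0.1136, +0.0000, +0.4091, -0.4205, -0.2159]
  T[3,:] = [-0.7778, -0.4167, +0.2222, +0.0000, +0.0833, -0.0833]
  T[4,:] = [+0.5085, +0.0508, -0.4746, +0.0508, +0.0000, +0.5085]
  T[5,:] = [-0.1475, +0.5246, +0.0492, +0.4754, +0.3934, +0.0000]
|roots of det(T-λI)|: 1.1239, 0.7102, 0.5865, 0.5865, 0.3237, 0.1074.
ρ(T) = max|λ| = 1.1239; 1.1239 > 1, so it fails to converge.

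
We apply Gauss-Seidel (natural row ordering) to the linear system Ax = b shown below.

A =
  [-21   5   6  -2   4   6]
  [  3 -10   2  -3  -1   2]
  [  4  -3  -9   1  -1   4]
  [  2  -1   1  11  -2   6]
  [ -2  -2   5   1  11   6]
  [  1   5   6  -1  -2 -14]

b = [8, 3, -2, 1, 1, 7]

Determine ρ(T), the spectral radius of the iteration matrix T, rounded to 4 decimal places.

Diagonal D = diag(-21, -10, -9, 11, 11, -14); L, U strict lower/upper.
GS T = -(D+L)⁻¹U: row 0 first, T[0,5] = -(6)/(-21) = +0.2857; later rows by forward substitution.
  T[0,:] = [+0.0000 +0.2381 +0.2857 -0.0952 +0.1905 +0.2857]
  T[1,:] = [+0.0000 +0.0714 +0.2857 -0.3286 -0.0429 +0.2857]
  T[2,:] = [+0.0000 +0.0820 +0.0317 +0.1783 -0.0122 +0.4762]
  T[3,:] = [+0.0000 -0.0443 -0.0289 -0.0288 +0.1444 -0.6147]
  T[4,:] = [+0.0000 +0.0230 +0.0921 -0.1555 +0.0192 -0.6021]
  T[5,:] = [+0.0000 +0.0775 +0.1250 -0.0235 -0.0200 +0.4565]
eigenvalue magnitudes: 0.6781, 0.1187, 0.1187, 0.0885, 0.0444, 0.0000.
ρ = 0.6781; 0.6781 < 1 ⇒ converges.

0.6781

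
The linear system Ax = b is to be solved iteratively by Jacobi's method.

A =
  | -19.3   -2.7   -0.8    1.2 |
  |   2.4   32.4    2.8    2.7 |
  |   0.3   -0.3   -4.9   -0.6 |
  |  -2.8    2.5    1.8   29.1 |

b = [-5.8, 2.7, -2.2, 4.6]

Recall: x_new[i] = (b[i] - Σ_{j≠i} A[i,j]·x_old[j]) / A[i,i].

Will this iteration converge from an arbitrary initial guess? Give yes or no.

Let D = diag(-19.3, 32.4, -4.9, 29.1); L, U the strict triangles.
T_J = -D⁻¹(L+U): T[2,0] = -(0.3)/(-4.9) = +0.0612; T[2,2] = 0.
  T[0,:] = [+0.0000 -0.1399 -0.0415 +0.0622]
  T[1,:] = [-0.0741 +0.0000 -0.0864 -0.0833]
  T[2,:] = [+0.0612 -0.0612 +0.0000 -0.1224]
  T[3,:] = [+0.0962 -0.0859 -0.0619 +0.0000]
|eigenvalues of T|: 0.1788, 0.1352, 0.1352, 0.0783.
ρ = 0.1788; 0.1788 < 1: convergent.

yes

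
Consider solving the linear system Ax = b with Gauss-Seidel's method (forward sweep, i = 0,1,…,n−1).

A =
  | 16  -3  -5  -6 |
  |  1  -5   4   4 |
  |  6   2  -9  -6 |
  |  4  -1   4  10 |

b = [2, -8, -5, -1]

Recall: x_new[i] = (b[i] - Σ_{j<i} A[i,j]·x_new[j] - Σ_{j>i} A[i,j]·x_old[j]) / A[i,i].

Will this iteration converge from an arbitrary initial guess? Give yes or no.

yes

Diagonal D = diag(16, -5, -9, 10); L, U strict lower/upper.
GS T = -(D+L)⁻¹U: row 0 first, T[0,2] = -(-5)/(16) = +0.3125; later rows by forward substitution.
  T[0,:] = [+0.0000, +0.1875, +0.3125, +0.3750]
  T[1,:] = [+0.0000, +0.0375, +0.8625, +0.8750]
  T[2,:] = [+0.0000, +0.1333, +0.4000, -0.2222]
  T[3,:] = [+0.0000, -0.1246, -0.1987, +0.0264]
|λ(T)| sorted: 0.6101, 0.2561, 0.2561, 0.0000.
spectral radius ρ = 0.6101; 0.6101 < 1: convergent.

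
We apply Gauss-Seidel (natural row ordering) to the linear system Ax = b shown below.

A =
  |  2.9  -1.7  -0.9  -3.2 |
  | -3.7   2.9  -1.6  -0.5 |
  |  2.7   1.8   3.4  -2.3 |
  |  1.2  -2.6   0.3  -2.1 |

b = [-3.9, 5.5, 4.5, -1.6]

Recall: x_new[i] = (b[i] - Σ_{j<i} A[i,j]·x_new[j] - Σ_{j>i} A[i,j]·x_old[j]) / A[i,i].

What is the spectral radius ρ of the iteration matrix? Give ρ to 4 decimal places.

1.1783

Split A = D + L + U, D = diag(2.9, 2.9, 3.4, -2.1).
T_GS = -(D+L)⁻¹U: row 0 first, T[0,2] = -(-0.9)/(2.9) = +0.3103; later rows by forward substitution.
  T[0,:] = [+0.0000  +0.5862  +0.3103  +1.1034]
  T[1,:] = [+0.0000  +0.7479  +0.9477  +1.5803]
  T[2,:] = [+0.0000  -0.8615  -0.7482  -1.0364]
  T[3,:] = [+0.0000  -0.7141  -1.1029  -1.4740]
|roots of det(T-λI)|: 1.1783, 0.5057, 0.2098, 0.0000.
ρ = 1.1783; 1.1783 > 1, so it fails to converge.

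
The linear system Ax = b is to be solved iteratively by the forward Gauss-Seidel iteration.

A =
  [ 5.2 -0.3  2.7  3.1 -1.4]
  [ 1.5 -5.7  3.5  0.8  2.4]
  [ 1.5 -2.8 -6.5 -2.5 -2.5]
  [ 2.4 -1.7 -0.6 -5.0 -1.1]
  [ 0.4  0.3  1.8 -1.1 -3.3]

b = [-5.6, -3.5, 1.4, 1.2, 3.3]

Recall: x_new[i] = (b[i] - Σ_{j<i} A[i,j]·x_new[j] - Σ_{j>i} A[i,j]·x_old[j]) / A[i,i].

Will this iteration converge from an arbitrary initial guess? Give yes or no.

Diagonal D = diag(5.2, -5.7, -6.5, -5, -3.3); L, U strict lower/upper.
Gauss-Seidel: T = -(D+L)⁻¹U, row 0 first, T[0,1] = -(-0.3)/(5.2) = +0.0577; later rows by forward substitution.
  T[0,:] = [+0.0000  +0.0577  -0.5192  -0.5962  +0.2692]
  T[1,:] = [+0.0000  +0.0152  +0.4774  -0.0165  +0.4919]
  T[2,:] = [+0.0000  +0.0068  -0.3255  -0.5151  -0.5344]
  T[3,:] = [+0.0000  +0.0217  -0.3725  -0.2187  -0.1939]
  T[4,:] = [+0.0000  +0.0048  -0.0729  -0.2818  -0.1495]
|eigenvalues of T|: 0.8838, 0.1735, 0.1735, 0.0137, 0.0000.
spectral radius ρ = 0.8838; 0.8838 < 1, so it converges for any x₀.

yes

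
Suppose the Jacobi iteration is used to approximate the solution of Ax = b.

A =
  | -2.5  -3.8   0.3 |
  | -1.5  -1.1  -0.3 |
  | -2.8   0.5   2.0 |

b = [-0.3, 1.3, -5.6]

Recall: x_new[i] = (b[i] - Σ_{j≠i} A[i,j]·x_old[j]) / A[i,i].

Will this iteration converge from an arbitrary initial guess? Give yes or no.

no

Write A = D+L+U with D = diag(-2.5, -1.1, 2).
T_J = -D⁻¹(L+U): T[2,1] = -(0.5)/(2) = -0.2500; T[2,2] = 0.
  T[0,:] = [+0.0000, -1.5200, +0.1200]
  T[1,:] = [-1.3636, +0.0000, -0.2727]
  T[2,:] = [+1.4000, -0.2500, +0.0000]
|eigenvalues of T|: 1.6395, 1.3610, 0.2784.
ρ = 1.6395; 1.6395 > 1: divergent.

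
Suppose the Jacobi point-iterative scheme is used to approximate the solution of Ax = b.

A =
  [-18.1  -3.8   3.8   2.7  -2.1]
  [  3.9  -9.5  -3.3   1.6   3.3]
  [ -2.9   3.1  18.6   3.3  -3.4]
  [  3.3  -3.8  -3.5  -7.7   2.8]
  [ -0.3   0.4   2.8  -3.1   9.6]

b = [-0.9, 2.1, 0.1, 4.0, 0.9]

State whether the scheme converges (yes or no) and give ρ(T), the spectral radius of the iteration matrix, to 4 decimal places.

Diagonal D = diag(-18.1, -9.5, 18.6, -7.7, 9.6); L, U strict lower/upper.
Jacobi T = -D⁻¹(L+U): T[1,4] = -(3.3)/(-9.5) = +0.3474; T[1,1] = 0.
  T[0,:] = [+0.0000, -0.2099, +0.2099, +0.1492, -0.1160]
  T[1,:] = [+0.4105, +0.0000, -0.3474, +0.1684, +0.3474]
  T[2,:] = [+0.1559, -0.1667, +0.0000, -0.1774, +0.1828]
  T[3,:] = [+0.4286, -0.4935, -0.4545, +0.0000, +0.3636]
  T[4,:] = [+0.0312, -0.0417, -0.2917, +0.3229, +0.0000]
moduli |λ_i(T)| = 0.6367, 0.4516, 0.4516, 0.0930, 0.0930.
ρ(T) = max|λ| = 0.6367; 0.6367 < 1 ⇒ converges.

yes, ρ = 0.6367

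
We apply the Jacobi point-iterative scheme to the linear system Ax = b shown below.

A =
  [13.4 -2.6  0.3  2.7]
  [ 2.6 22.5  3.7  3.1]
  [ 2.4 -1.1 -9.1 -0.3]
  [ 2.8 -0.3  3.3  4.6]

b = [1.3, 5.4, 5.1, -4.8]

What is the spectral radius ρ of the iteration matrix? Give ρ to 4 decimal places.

0.4755

Let D = diag(13.4, 22.5, -9.1, 4.6); L, U the strict triangles.
T_J = -D⁻¹(L+U): T[3,1] = -(-0.3)/(4.6) = +0.0652; T[3,3] = 0.
  T[0,:] = [+0.0000 +0.1940 -0.0224 -0.2015]
  T[1,:] = [-0.1156 +0.0000 -0.1644 -0.1378]
  T[2,:] = [+0.2637 -0.1209 +0.0000 -0.0330]
  T[3,:] = [-0.6087 +0.0652 -0.7174 +0.0000]
|λ(T)| sorted: 0.4755, 0.2667, 0.2038, 0.2038.
ρ = 0.4755; 0.4755 < 1: convergent.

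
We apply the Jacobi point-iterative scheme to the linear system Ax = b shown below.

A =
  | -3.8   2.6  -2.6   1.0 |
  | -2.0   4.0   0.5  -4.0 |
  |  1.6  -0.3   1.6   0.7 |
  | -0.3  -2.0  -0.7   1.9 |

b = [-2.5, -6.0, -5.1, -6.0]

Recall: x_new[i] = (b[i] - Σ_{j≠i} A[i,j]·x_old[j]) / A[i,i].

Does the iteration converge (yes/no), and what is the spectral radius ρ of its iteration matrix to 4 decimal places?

Diagonal D = diag(-3.8, 4, 1.6, 1.9); L, U strict lower/upper.
T_J = -D⁻¹(L+U): T[1,2] = -(0.5)/(4) = -0.1250; T[1,1] = 0.
  T[0,:] = [+0.0000  +0.6842  -0.6842  +0.2632]
  T[1,:] = [+0.5000  +0.0000  -0.1250  +1.0000]
  T[2,:] = [-1.0000  +0.1875  +0.0000  -0.4375]
  T[3,:] = [+0.1579  +1.0526  +0.3684  +0.0000]
|eigenvalues of T|: 1.3362, 0.9741, 0.9741, 0.5751.
spectral radius ρ = 1.3362; 1.3362 > 1, so it fails to converge.

no, ρ = 1.3362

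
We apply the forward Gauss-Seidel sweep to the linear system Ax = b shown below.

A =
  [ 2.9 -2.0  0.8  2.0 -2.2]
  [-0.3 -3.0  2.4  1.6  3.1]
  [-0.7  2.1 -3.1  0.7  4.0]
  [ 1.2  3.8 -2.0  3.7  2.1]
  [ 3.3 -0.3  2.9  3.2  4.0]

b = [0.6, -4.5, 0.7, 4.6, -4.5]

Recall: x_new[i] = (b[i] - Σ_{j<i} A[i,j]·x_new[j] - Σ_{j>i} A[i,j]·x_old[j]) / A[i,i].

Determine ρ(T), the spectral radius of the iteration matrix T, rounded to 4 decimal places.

Write A = D+L+U with D = diag(2.9, -3, -3.1, 3.7, 4).
Gauss-Seidel: T = -(D+L)⁻¹U, row 0 first, T[0,1] = -(-2)/(2.9) = +0.6897; later rows by forward substitution.
  T[0,:] = [+0.0000 +0.6897 -0.2759 -0.6897 +0.7586]
  T[1,:] = [+0.0000 -0.0690 +0.8276 +0.6023 +0.9575]
  T[2,:] = [+0.0000 -0.2024 +0.6229 +0.7895 +1.7676]
  T[3,:] = [+0.0000 -0.2623 -0.4238 +0.0319 -0.8415]
  T[4,:] = [+0.0000 -0.2175 +0.1771 +0.0162 -1.1624]
|λ(T)| sorted: 1.2999, 0.8740, 0.8740, 0.0587, 0.0000.
spectral radius ρ = 1.2999; 1.2999 > 1: divergent.

1.2999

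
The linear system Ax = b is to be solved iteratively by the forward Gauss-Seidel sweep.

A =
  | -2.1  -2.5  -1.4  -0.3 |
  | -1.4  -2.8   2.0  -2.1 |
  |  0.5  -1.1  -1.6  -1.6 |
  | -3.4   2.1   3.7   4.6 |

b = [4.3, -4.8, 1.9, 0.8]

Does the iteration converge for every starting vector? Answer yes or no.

no

Write A = D+L+U with D = diag(-2.1, -2.8, -1.6, 4.6).
T_GS = -(D+L)⁻¹U: row 0 first, T[0,2] = -(-1.4)/(-2.1) = -0.6667; later rows by forward substitution.
  T[0,:] = [+0.0000, -1.1905, -0.6667, -0.1429]
  T[1,:] = [+0.0000, +0.5952, +1.0476, -0.6786]
  T[2,:] = [+0.0000, -0.7812, -0.9286, -0.5781]
  T[3,:] = [+0.0000, -0.5233, -0.2241, +0.6692]
eigenvalue magnitudes: 1.1713, 0.7325, 0.7325, 0.0000.
ρ(T) = max|λ| = 1.1713; 1.1713 > 1: divergent.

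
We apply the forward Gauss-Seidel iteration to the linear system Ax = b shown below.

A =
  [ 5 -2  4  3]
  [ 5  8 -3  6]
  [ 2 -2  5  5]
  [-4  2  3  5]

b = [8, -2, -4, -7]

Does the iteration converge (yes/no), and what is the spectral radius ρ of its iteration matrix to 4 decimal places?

no, ρ = 1.2702

Diagonal D = diag(5, 8, 5, 5); L, U strict lower/upper.
T_GS = -(D+L)⁻¹U: row 0 first, T[0,3] = -(3)/(5) = -0.6000; later rows by forward substitution.
  T[0,:] = [+0.0000, +0.4000, -0.8000, -0.6000]
  T[1,:] = [+0.0000, -0.2500, +0.8750, -0.3750]
  T[2,:] = [+0.0000, -0.2600, +0.6700, -0.9100]
  T[3,:] = [+0.0000, +0.5760, -1.3920, +0.2160]
eigenvalue magnitudes: 1.2702, 0.7587, 0.1245, 0.0000.
spectral radius ρ = 1.2702; 1.2702 > 1 ⇒ diverges.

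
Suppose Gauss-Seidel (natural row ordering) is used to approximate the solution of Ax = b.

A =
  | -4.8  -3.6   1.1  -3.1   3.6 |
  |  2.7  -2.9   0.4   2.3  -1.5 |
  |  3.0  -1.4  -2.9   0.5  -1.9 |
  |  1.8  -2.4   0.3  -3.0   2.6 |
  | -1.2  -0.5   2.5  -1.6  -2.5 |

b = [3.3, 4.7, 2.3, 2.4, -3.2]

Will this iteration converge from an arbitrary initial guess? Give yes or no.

no

Diagonal D = diag(-4.8, -2.9, -2.9, -3, -2.5); L, U strict lower/upper.
Gauss-Seidel: T = -(D+L)⁻¹U, row 0 first, T[0,2] = -(1.1)/(-4.8) = +0.2292; later rows by forward substitution.
  T[0,:] = [+0.0000  -0.7500  +0.2292  -0.6458  +0.7500]
  T[1,:] = [+0.0000  -0.6983  +0.3513  +0.1918  +0.1810]
  T[2,:] = [+0.0000  -0.4388  +0.0675  -0.5883  +0.0333]
  T[3,:] = [+0.0000  +0.0647  -0.1368  -0.5998  +1.1752]
  T[4,:] = [+0.0000  +0.0195  -0.0252  +0.0672  -1.1150]
|λ(T)| sorted: 1.2233, 0.5753, 0.5753, 0.0183, 0.0000.
ρ = 1.2233; 1.2233 > 1 ⇒ diverges.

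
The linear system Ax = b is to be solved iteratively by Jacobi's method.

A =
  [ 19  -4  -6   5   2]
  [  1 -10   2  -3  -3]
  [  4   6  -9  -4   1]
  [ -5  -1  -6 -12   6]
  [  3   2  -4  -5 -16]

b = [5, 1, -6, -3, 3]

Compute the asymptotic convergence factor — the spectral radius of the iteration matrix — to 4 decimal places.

A = D + L + U where D = diag(19, -10, -9, -12, -16).
T_J = -D⁻¹(L+U): T[2,3] = -(-4)/(-9) = -0.4444; T[2,2] = 0.
  T[0,:] = [+0.0000  +0.2105  +0.3158  -0.2632  -0.1053]
  T[1,:] = [+0.1000  +0.0000  +0.2000  -0.3000  -0.3000]
  T[2,:] = [+0.4444  +0.6667  +0.0000  -0.4444  +0.1111]
  T[3,:] = [-0.4167  -0.0833  -0.5000  +0.0000  +0.5000]
  T[4,:] = [+0.1875  +0.1250  -0.2500  -0.3125  +0.0000]
eigenvalue magnitudes: 0.9446, 0.5211, 0.5211, 0.3481, 0.0046.
ρ(T) = max|λ| = 0.9446; 0.9446 < 1, so it converges for any x₀.

0.9446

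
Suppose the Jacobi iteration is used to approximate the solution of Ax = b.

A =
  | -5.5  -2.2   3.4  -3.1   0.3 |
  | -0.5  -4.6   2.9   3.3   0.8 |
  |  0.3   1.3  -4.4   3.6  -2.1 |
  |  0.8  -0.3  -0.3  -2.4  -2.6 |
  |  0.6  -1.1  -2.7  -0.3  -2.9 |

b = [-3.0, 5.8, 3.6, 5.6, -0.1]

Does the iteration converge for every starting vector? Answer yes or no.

Diagonal D = diag(-5.5, -4.6, -4.4, -2.4, -2.9); L, U strict lower/upper.
Jacobi: T = -D⁻¹(L+U), T[3,0] = -(0.8)/(-2.4) = +0.3333; T[3,3] = 0.
  T[0,:] = [+0.0000  -0.4000  +0.6182  -0.5636  +0.0545]
  T[1,:] = [-0.1087  +0.0000  +0.6304  +0.7174  +0.1739]
  T[2,:] = [+0.0682  +0.2955  +0.0000  +0.8182  -0.4773]
  T[3,:] = [+0.3333  -0.1250  -0.1250  +0.0000  -1.0833]
  T[4,:] = [+0.2069  -0.3793  -0.9310  -0.1034  +0.0000]
|eigenvalues of T|: 1.2670, 0.9240, 0.9240, 0.4251, 0.0004.
spectral radius ρ = 1.2670; 1.2670 > 1, so it fails to converge.

no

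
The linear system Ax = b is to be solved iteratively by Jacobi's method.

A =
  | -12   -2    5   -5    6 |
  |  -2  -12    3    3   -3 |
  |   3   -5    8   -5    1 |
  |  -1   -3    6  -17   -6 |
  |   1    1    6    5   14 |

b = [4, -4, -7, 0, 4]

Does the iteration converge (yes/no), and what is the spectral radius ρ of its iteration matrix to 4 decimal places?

yes, ρ = 0.9321

Diagonal D = diag(-12, -12, 8, -17, 14); L, U strict lower/upper.
Jacobi: T = -D⁻¹(L+U), T[2,1] = -(-5)/(8) = +0.6250; T[2,2] = 0.
  T[0,:] = [+0.0000, -0.1667, +0.4167, -0.4167, +0.5000]
  T[1,:] = [-0.1667, +0.0000, +0.2500, +0.2500, -0.2500]
  T[2,:] = [-0.3750, +0.6250, +0.0000, +0.6250, -0.1250]
  T[3,:] = [-0.0588, -0.1765, +0.3529, +0.0000, -0.3529]
  T[4,:] = [-0.0714, -0.0714, -0.4286, -0.3571, +0.0000]
|roots of det(T-λI)|: 0.9321, 0.5179, 0.4830, 0.4830, 0.0956.
ρ(T) = max|λ| = 0.9321; 0.9321 < 1 ⇒ converges.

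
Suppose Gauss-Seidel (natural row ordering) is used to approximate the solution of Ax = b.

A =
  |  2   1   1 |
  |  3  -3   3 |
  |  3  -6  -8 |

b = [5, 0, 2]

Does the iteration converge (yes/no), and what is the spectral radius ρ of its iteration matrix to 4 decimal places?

yes, ρ = 0.8390

Write A = D+L+U with D = diag(2, -3, -8).
Gauss-Seidel: T = -(D+L)⁻¹U, row 0 first, T[0,1] = -(1)/(2) = -0.5000; later rows by forward substitution.
  T[0,:] = [+0.0000 -0.5000 -0.5000]
  T[1,:] = [+0.0000 -0.5000 +0.5000]
  T[2,:] = [+0.0000 +0.1875 -0.5625]
moduli |λ_i(T)| = 0.8390, 0.2235, 0.0000.
ρ = 0.8390; 0.8390 < 1: convergent.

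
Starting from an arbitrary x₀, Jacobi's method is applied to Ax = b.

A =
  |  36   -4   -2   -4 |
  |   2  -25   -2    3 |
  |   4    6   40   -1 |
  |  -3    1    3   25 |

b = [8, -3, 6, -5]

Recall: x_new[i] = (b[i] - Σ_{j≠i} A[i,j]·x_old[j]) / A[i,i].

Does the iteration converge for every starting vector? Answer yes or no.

Write A = D+L+U with D = diag(36, -25, 40, 25).
Jacobi T = -D⁻¹(L+U): T[3,2] = -(3)/(25) = -0.1200; T[3,3] = 0.
  T[0,:] = [+0.0000, +0.1111, +0.0556, +0.1111]
  T[1,:] = [+0.0800, +0.0000, -0.0800, +0.1200]
  T[2,:] = [-0.1000, -0.1500, +0.0000, +0.0250]
  T[3,:] = [+0.1200, -0.0400, -0.1200, +0.0000]
|λ(T)| sorted: 0.2118, 0.1584, 0.1584, 0.0050.
ρ(T) = max|λ| = 0.2118; 0.2118 < 1 ⇒ converges.

yes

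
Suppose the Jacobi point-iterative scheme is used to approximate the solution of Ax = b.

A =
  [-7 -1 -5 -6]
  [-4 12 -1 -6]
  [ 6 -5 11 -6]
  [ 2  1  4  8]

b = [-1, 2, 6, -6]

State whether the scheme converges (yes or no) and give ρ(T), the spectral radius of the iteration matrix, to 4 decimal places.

yes, ρ = 0.8645

Let D = diag(-7, 12, 11, 8); L, U the strict triangles.
T_J = -D⁻¹(L+U): T[1,2] = -(-1)/(12) = +0.0833; T[1,1] = 0.
  T[0,:] = [+0.0000 -0.1429 -0.7143 -0.8571]
  T[1,:] = [+0.3333 +0.0000 +0.0833 +0.5000]
  T[2,:] = [-0.5455 +0.4545 +0.0000 +0.5455]
  T[3,:] = [-0.2500 -0.1250 -0.5000 +0.0000]
|λ(T)| sorted: 0.8645, 0.5507, 0.5507, 0.3901.
spectral radius ρ = 0.8645; 0.8645 < 1, so it converges for any x₀.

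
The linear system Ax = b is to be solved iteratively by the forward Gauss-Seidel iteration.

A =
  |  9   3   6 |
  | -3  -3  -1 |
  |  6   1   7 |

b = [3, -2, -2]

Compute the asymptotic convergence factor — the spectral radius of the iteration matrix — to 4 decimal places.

0.7260

Let D = diag(9, -3, 7); L, U the strict triangles.
T_GS = -(D+L)⁻¹U: row 0 first, T[0,1] = -(3)/(9) = -0.3333; later rows by forward substitution.
  T[0,:] = [+0.0000, -0.3333, -0.6667]
  T[1,:] = [+0.0000, +0.3333, +0.3333]
  T[2,:] = [+0.0000, +0.2381, +0.5238]
|eigenvalues of T|: 0.7260, 0.1312, 0.0000.
ρ(T) = max|λ| = 0.7260; 0.7260 < 1, so it converges for any x₀.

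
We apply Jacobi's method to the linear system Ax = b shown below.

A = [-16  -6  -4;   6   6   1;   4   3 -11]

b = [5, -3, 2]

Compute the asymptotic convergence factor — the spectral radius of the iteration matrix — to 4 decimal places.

0.6206

Diagonal D = diag(-16, 6, -11); L, U strict lower/upper.
Jacobi: T = -D⁻¹(L+U), T[0,2] = -(-4)/(-16) = -0.2500; T[0,0] = 0.
  T[0,:] = [+0.0000  -0.3750  -0.2500]
  T[1,:] = [-1.0000  +0.0000  -0.1667]
  T[2,:] = [+0.3636  +0.2727  +0.0000]
eigenvalue magnitudes: 0.6206, 0.3827, 0.3827.
spectral radius ρ = 0.6206; 0.6206 < 1, so it converges for any x₀.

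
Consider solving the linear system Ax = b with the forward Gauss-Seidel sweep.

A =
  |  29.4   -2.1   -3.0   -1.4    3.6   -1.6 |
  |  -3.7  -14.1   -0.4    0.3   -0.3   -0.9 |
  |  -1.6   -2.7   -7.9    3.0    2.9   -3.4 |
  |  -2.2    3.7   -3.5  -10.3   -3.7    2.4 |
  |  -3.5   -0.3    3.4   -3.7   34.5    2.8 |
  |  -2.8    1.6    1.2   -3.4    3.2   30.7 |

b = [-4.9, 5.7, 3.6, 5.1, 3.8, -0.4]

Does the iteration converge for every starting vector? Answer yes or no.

Split A = D + L + U, D = diag(29.4, -14.1, -7.9, -10.3, 34.5, 30.7).
T_GS = -(D+L)⁻¹U: row 0 first, T[0,2] = -(-3)/(29.4) = +0.1020; later rows by forward substitution.
  T[0,:] = [+0.0000, +0.0714, +0.1020, +0.0476, -0.1224, +0.0544]
  T[1,:] = [+0.0000, -0.0187, -0.0551, +0.0088, +0.0109, -0.0781]
  T[2,:] = [+0.0000, -0.0081, -0.0018, +0.3671, +0.3882, -0.4147]
  T[3,:] = [+0.0000, -0.0193, -0.0410, -0.1318, -0.4611, +0.3342]
  T[4,:] = [+0.0000, +0.0058, +0.0057, -0.0454, -0.1000, +0.0004]
  T[5,:] = [+0.0000, +0.0051, +0.0071, -0.0203, -0.0675, +0.0622]
|eigenvalues of T|: 0.2010, 0.1055, 0.1055, 0.0687, 0.0133, 0.0000.
ρ = 0.2010; 0.2010 < 1 ⇒ converges.

yes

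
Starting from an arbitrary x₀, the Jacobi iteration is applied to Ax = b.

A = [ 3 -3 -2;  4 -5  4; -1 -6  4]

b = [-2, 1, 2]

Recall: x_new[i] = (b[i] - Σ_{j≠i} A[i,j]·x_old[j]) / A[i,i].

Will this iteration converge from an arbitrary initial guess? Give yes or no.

A = D + L + U where D = diag(3, -5, 4).
Jacobi T = -D⁻¹(L+U): T[0,1] = -(-3)/(3) = +1.0000; T[0,0] = 0.
  T[0,:] = [+0.0000, +1.0000, +0.6667]
  T[1,:] = [+0.8000, +0.0000, +0.8000]
  T[2,:] = [+0.2500, +1.5000, +0.0000]
|λ(T)| sorted: 1.6637, 1.1332, 0.5304.
ρ = 1.6637; 1.6637 > 1, so it fails to converge.

no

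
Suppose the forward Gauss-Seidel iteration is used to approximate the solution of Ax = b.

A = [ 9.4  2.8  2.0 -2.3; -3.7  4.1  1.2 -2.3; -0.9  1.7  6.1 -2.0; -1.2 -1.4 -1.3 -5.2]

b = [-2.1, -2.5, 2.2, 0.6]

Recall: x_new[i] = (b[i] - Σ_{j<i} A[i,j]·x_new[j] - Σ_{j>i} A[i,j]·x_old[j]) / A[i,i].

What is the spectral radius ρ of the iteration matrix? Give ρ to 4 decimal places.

A = D + L + U where D = diag(9.4, 4.1, 6.1, -5.2).
T_GS = -(D+L)⁻¹U: row 0 first, T[0,2] = -(2)/(9.4) = -0.2128; later rows by forward substitution.
  T[0,:] = [+0.0000, -0.2979, -0.2128, +0.2447]
  T[1,:] = [+0.0000, -0.2688, -0.4847, +0.7818]
  T[2,:] = [+0.0000, +0.0310, +0.1037, +0.1461]
  T[3,:] = [+0.0000, +0.1334, +0.1537, -0.3035]
|eigenvalues of T|: 0.6278, 0.1025, 0.1025, 0.0000.
ρ = 0.6278; 0.6278 < 1, so it converges for any x₀.

0.6278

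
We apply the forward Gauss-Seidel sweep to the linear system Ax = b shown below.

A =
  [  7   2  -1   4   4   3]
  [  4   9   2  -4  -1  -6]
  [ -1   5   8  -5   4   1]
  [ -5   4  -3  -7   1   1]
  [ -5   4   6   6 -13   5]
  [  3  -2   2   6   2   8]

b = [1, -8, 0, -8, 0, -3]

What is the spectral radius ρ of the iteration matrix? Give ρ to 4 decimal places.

A = D + L + U where D = diag(7, 9, 8, -7, -13, 8).
Gauss-Seidel: T = -(D+L)⁻¹U, row 0 first, T[0,5] = -(3)/(7) = -0.4286; later rows by forward substitution.
  T[0,:] = [+0.0000, -0.2857, +0.1429, -0.5714, -0.5714, -0.4286]
  T[1,:] = [+0.0000, +0.1270, -0.2857, +0.6984, +0.3651, +0.8571]
  T[2,:] = [+0.0000, -0.1151, +0.1964, +0.1171, -0.7996, -0.7143]
  T[3,:] = [+0.0000, +0.3260, -0.3495, +0.7571, +1.1023, +1.2449]
  T[4,:] = [+0.0000, +0.2463, -0.2135, +0.8381, +0.4718, +1.0581]
  T[5,:] = [+0.0000, -0.1384, +0.1414, -0.4177, -0.4392, -0.6446]
eigenvalue magnitudes: 1.2437, 0.2748, 0.1584, 0.1229, 0.1229, 0.0000.
spectral radius ρ = 1.2437; 1.2437 > 1 ⇒ diverges.

1.2437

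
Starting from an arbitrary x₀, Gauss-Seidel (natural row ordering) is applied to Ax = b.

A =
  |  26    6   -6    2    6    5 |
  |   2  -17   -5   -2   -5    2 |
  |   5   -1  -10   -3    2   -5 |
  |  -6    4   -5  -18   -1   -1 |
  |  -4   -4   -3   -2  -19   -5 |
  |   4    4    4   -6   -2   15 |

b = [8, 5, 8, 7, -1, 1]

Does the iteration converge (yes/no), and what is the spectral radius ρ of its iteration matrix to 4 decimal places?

Split A = D + L + U, D = diag(26, -17, -10, -18, -19, 15).
T_GS = -(D+L)⁻¹U: row 0 first, T[0,4] = -(6)/(26) = -0.2308; later rows by forward substitution.
  T[0,:] = [+0.0000  -0.2308  +0.2308  -0.0769  -0.2308  -0.1923]
  T[1,:] = [+0.0000  -0.0271  -0.2670  -0.1267  -0.3213  +0.0950]
  T[2,:] = [+0.0000  -0.1127  +0.1421  -0.3258  +0.1167  -0.6057]
  T[3,:] = [+0.0000  +0.1022  -0.1757  +0.0880  -0.0825  +0.1979]
  T[4,:] = [+0.0000  +0.0613  +0.0037  +0.0850  +0.1065  -0.1679]
  T[5,:] = [+0.0000  +0.1479  -0.0980  +0.1877  +0.0973  +0.2442]
|roots of det(T-λI)|: 0.6964, 0.2310, 0.2310, 0.0462, 0.0462, 0.0000.
ρ(T) = max|λ| = 0.6964; 0.6964 < 1, so it converges for any x₀.

yes, ρ = 0.6964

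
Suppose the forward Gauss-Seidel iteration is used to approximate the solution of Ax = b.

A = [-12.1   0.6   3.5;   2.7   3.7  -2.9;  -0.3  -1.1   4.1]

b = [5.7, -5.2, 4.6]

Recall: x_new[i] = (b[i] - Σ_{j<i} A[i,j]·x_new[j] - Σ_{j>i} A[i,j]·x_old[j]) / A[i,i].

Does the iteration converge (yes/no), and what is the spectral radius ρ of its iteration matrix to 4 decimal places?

Write A = D+L+U with D = diag(-12.1, 3.7, 4.1).
GS T = -(D+L)⁻¹U: row 0 first, T[0,2] = -(3.5)/(-12.1) = +0.2893; later rows by forward substitution.
  T[0,:] = [+0.0000, +0.0496, +0.2893]
  T[1,:] = [+0.0000, -0.0362, +0.5727]
  T[2,:] = [+0.0000, -0.0061, +0.1748]
|eigenvalues of T|: 0.1568, 0.0181, 0.0000.
ρ(T) = max|λ| = 0.1568; 0.1568 < 1, so it converges for any x₀.

yes, ρ = 0.1568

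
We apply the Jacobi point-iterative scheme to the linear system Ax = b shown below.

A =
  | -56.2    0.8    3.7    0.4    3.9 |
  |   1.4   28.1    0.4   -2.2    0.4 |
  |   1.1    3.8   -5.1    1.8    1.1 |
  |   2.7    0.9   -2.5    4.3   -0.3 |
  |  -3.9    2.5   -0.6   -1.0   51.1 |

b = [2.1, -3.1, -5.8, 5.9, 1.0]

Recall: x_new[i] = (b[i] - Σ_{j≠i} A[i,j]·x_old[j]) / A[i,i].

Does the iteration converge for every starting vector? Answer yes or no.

yes

Diagonal D = diag(-56.2, 28.1, -5.1, 4.3, 51.1); L, U strict lower/upper.
Jacobi: T = -D⁻¹(L+U), T[0,1] = -(0.8)/(-56.2) = +0.0142; T[0,0] = 0.
  T[0,:] = [+0.0000, +0.0142, +0.0658, +0.0071, +0.0694]
  T[1,:] = [-0.0498, +0.0000, -0.0142, +0.0783, -0.0142]
  T[2,:] = [+0.2157, +0.7451, +0.0000, +0.3529, +0.2157]
  T[3,:] = [-0.6279, -0.2093, +0.5814, +0.0000, +0.0698]
  T[4,:] = [+0.0763, -0.0489, +0.0117, +0.0196, +0.0000]
|λ(T)| sorted: 0.4753, 0.3294, 0.2089, 0.1156, 0.0526.
ρ = 0.4753; 0.4753 < 1: convergent.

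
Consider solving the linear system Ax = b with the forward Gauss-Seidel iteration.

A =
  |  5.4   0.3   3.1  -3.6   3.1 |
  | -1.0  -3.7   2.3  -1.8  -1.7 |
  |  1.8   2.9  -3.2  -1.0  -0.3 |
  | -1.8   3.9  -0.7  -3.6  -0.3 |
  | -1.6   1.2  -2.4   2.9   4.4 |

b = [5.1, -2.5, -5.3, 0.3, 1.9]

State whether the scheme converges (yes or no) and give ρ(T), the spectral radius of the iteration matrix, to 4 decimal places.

A = D + L + U where D = diag(5.4, -3.7, -3.2, -3.6, 4.4).
Gauss-Seidel: T = -(D+L)⁻¹U, row 0 first, T[0,3] = -(-3.6)/(5.4) = +0.6667; later rows by forward substitution.
  T[0,:] = [+0.0000 -0.0556 -0.5741 +0.6667 -0.5741]
  T[1,:] = [+0.0000 +0.0150 +0.7768 -0.6667 -0.3043]
  T[2,:] = [+0.0000 -0.0176 +0.3810 -0.5417 -0.6924]
  T[3,:] = [+0.0000 +0.0475 +1.0545 -0.9502 +0.0087]
  T[4,:] = [+0.0000 -0.0652 -0.9077 +0.7551 -0.5092]
eigenvalue magnitudes: 1.2100, 0.2266, 0.2266, 0.0053, 0.0000.
ρ = 1.2100; 1.2100 > 1, so it fails to converge.

no, ρ = 1.2100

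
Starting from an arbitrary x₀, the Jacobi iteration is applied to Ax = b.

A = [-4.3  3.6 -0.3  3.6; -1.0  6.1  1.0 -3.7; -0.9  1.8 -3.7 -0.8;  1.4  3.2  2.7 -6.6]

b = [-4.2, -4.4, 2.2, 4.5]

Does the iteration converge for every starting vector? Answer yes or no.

Split A = D + L + U, D = diag(-4.3, 6.1, -3.7, -6.6).
Jacobi: T = -D⁻¹(L+U), T[1,2] = -(1)/(6.1) = -0.1639; T[1,1] = 0.
  T[0,:] = [+0.0000 +0.8372 -0.0698 +0.8372]
  T[1,:] = [+0.1639 +0.0000 -0.1639 +0.6066]
  T[2,:] = [-0.2432 +0.4865 +0.0000 -0.2162]
  T[3,:] = [+0.2121 +0.4848 +0.4091 +0.0000]
eigenvalue magnitudes: 0.8805, 0.5054, 0.5054, 0.0774.
spectral radius ρ = 0.8805; 0.8805 < 1 ⇒ converges.

yes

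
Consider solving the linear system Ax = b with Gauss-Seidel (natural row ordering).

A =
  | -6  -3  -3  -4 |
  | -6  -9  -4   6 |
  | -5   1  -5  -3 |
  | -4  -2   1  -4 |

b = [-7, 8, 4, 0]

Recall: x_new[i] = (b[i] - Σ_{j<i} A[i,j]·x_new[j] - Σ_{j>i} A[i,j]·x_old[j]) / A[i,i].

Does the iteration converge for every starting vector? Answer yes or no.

no

Split A = D + L + U, D = diag(-6, -9, -5, -4).
GS T = -(D+L)⁻¹U: row 0 first, T[0,1] = -(-3)/(-6) = -0.5000; later rows by forward substitution.
  T[0,:] = [+0.0000 -0.5000 -0.5000 -0.6667]
  T[1,:] = [+0.0000 +0.3333 -0.1111 +1.1111]
  T[2,:] = [+0.0000 +0.5667 +0.4778 +0.2889]
  T[3,:] = [+0.0000 +0.4750 +0.6750 +0.1833]
|λ(T)| sorted: 1.3333, 0.3162, 0.3162, 0.0000.
spectral radius ρ = 1.3333; 1.3333 > 1, so it fails to converge.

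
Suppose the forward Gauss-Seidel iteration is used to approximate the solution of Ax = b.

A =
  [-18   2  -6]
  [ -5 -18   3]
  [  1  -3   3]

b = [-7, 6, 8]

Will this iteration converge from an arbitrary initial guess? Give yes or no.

yes

A = D + L + U where D = diag(-18, -18, 3).
Gauss-Seidel: T = -(D+L)⁻¹U, row 0 first, T[0,2] = -(-6)/(-18) = -0.3333; later rows by forward substitution.
  T[0,:] = [+0.0000, +0.1111, -0.3333]
  T[1,:] = [+0.0000, -0.0309, +0.2593]
  T[2,:] = [+0.0000, -0.0679, +0.3704]
moduli |λ_i(T)| = 0.3202, 0.0193, 0.0000.
ρ = 0.3202; 0.3202 < 1: convergent.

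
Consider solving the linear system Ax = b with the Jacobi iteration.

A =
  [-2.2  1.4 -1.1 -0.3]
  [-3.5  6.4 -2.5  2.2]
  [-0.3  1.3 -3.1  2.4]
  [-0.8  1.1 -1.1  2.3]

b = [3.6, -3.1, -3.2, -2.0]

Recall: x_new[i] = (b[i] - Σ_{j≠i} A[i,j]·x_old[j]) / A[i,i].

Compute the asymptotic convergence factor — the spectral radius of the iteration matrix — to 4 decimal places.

1.2285

A = D + L + U where D = diag(-2.2, 6.4, -3.1, 2.3).
Jacobi T = -D⁻¹(L+U): T[2,3] = -(2.4)/(-3.1) = +0.7742; T[2,2] = 0.
  T[0,:] = [+0.0000, +0.6364, -0.5000, -0.1364]
  T[1,:] = [+0.5469, +0.0000, +0.3906, -0.3438]
  T[2,:] = [-0.0968, +0.4194, +0.0000, +0.7742]
  T[3,:] = [+0.3478, -0.4783, +0.4783, +0.0000]
|eigenvalues of T|: 1.2285, 0.5405, 0.5405, 0.1585.
ρ = 1.2285; 1.2285 > 1, so it fails to converge.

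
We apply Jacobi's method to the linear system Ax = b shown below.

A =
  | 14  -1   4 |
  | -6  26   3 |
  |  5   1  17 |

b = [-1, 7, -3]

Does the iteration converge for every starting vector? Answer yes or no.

yes

Split A = D + L + U, D = diag(14, 26, 17).
Jacobi: T = -D⁻¹(L+U), T[1,2] = -(3)/(26) = -0.1154; T[1,1] = 0.
  T[0,:] = [+0.0000, +0.0714, -0.2857]
  T[1,:] = [+0.2308, +0.0000, -0.1154]
  T[2,:] = [-0.2941, -0.0588, +0.0000]
moduli |λ_i(T)| = 0.3537, 0.2929, 0.0608.
ρ = 0.3537; 0.3537 < 1, so it converges for any x₀.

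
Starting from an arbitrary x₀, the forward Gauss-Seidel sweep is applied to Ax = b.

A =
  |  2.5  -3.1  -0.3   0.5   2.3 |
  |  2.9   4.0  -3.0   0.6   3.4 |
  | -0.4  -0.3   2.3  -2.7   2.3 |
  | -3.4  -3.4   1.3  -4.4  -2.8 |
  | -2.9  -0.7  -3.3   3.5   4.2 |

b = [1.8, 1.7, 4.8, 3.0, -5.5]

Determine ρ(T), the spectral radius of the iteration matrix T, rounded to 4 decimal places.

Diagonal D = diag(2.5, 4, 2.3, -4.4, 4.2); L, U strict lower/upper.
GS T = -(D+L)⁻¹U: row 0 first, T[0,3] = -(0.5)/(2.5) = -0.2000; later rows by forward substitution.
  T[0,:] = [+0.0000  +1.2400  +0.1200  -0.2000  -0.9200]
  T[1,:] = [+0.0000  -0.8990  +0.6630  -0.0050  -0.1830]
  T[2,:] = [+0.0000  +0.0984  +0.1073  +1.1385  -1.1839]
  T[3,:] = [+0.0000  -0.2344  -0.5733  +0.4948  -0.1338]
  T[4,:] = [+0.0000  +0.9790  +0.7555  +0.3433  -1.4844]
eigenvalue magnitudes: 1.4048, 1.0528, 1.0528, 0.3081, 0.0000.
ρ(T) = max|λ| = 1.4048; 1.4048 > 1, so it fails to converge.

1.4048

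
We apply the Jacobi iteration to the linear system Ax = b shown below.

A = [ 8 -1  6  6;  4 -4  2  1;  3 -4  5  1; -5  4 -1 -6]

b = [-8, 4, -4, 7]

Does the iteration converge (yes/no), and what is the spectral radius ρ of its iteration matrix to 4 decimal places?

no, ρ = 1.6559

Split A = D + L + U, D = diag(8, -4, 5, -6).
Jacobi: T = -D⁻¹(L+U), T[2,3] = -(1)/(5) = -0.2000; T[2,2] = 0.
  T[0,:] = [+0.0000 +0.1250 -0.7500 -0.7500]
  T[1,:] = [+1.0000 +0.0000 +0.5000 +0.2500]
  T[2,:] = [-0.6000 +0.8000 +0.0000 -0.2000]
  T[3,:] = [-0.8333 +0.6667 -0.1667 +0.0000]
|roots of det(T-λI)|: 1.6559, 0.8629, 0.8629, 0.1293.
ρ(T) = max|λ| = 1.6559; 1.6559 > 1 ⇒ diverges.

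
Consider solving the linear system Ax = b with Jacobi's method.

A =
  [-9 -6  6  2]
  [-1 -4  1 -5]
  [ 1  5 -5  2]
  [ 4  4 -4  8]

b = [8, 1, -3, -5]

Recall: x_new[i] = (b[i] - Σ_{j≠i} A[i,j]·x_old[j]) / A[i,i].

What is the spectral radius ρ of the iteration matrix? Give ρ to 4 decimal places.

1.5330

Let D = diag(-9, -4, -5, 8); L, U the strict triangles.
Jacobi: T = -D⁻¹(L+U), T[2,1] = -(5)/(-5) = +1.0000; T[2,2] = 0.
  T[0,:] = [+0.0000, -0.6667, +0.6667, +0.2222]
  T[1,:] = [-0.2500, +0.0000, +0.2500, -1.2500]
  T[2,:] = [+0.2000, +1.0000, +0.0000, +0.4000]
  T[3,:] = [-0.5000, -0.5000, +0.5000, +0.0000]
eigenvalue magnitudes: 1.5330, 0.7489, 0.7489, 0.5169.
ρ(T) = max|λ| = 1.5330; 1.5330 > 1: divergent.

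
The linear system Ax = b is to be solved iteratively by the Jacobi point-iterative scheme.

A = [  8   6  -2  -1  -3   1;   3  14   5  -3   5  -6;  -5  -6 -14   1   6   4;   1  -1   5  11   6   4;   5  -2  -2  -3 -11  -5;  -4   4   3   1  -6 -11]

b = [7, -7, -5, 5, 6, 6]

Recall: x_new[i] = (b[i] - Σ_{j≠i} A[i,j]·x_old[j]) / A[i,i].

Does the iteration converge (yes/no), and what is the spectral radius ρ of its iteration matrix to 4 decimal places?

no, ρ = 1.1912

A = D + L + U where D = diag(8, 14, -14, 11, -11, -11).
T_J = -D⁻¹(L+U): T[1,0] = -(3)/(14) = -0.2143; T[1,1] = 0.
  T[0,:] = [+0.0000, -0.7500, +0.2500, +0.1250, +0.3750, -0.1250]
  T[1,:] = [-0.2143, +0.0000, -0.3571, +0.2143, -0.3571, +0.4286]
  T[2,:] = [-0.3571, -0.4286, +0.0000, +0.0714, +0.4286, +0.2857]
  T[3,:] = [-0.0909, +0.0909, -0.4545, +0.0000, -0.5455, -0.3636]
  T[4,:] = [+0.4545, -0.1818, -0.1818, -0.2727, +0.0000, -0.4545]
  T[5,:] = [-0.3636, +0.3636, +0.2727, +0.0909, -0.5455, +0.0000]
moduli |λ_i(T)| = 1.1912, 0.7838, 0.4365, 0.4080, 0.4080, 0.2486.
ρ = 1.1912; 1.1912 > 1: divergent.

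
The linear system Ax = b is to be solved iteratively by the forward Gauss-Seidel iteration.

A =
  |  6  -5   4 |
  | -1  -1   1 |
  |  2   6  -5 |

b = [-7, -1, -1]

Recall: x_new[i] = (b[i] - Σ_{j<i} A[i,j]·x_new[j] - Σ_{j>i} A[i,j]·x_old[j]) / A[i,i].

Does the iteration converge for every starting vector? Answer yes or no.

Let D = diag(6, -1, -5); L, U the strict triangles.
Gauss-Seidel: T = -(D+L)⁻¹U, row 0 first, T[0,2] = -(4)/(6) = -0.6667; later rows by forward substitution.
  T[0,:] = [+0.0000 +0.8333 -0.6667]
  T[1,:] = [+0.0000 -0.8333 +1.6667]
  T[2,:] = [+0.0000 -0.6667 +1.7333]
|eigenvalues of T|: 1.1820, 0.2820, 0.0000.
ρ(T) = max|λ| = 1.1820; 1.1820 > 1 ⇒ diverges.

no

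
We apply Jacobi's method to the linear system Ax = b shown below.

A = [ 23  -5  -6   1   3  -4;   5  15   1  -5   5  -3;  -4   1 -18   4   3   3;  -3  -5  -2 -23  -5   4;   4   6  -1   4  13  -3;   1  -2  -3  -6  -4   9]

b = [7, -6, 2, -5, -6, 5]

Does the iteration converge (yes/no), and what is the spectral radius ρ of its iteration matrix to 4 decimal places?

Write A = D+L+U with D = diag(23, 15, -18, -23, 13, 9).
T_J = -D⁻¹(L+U): T[5,4] = -(-4)/(9) = +0.4444; T[5,5] = 0.
  T[0,:] = [+0.0000 +0.2174 +0.2609 -0.0435 -0.1304 +0.1739]
  T[1,:] = [-0.3333 +0.0000 -0.0667 +0.3333 -0.3333 +0.2000]
  T[2,:] = [-0.2222 +0.0556 +0.0000 +0.2222 +0.1667 +0.1667]
  T[3,:] = [-0.1304 -0.2174 -0.0870 +0.0000 -0.2174 +0.1739]
  T[4,:] = [-0.3077 -0.4615 +0.0769 -0.3077 +0.0000 +0.2308]
  T[5,:] = [-0.1111 +0.2222 +0.3333 +0.6667 +0.4444 +0.0000]
|roots of det(T-λI)|: 0.8271, 0.4582, 0.4253, 0.4253, 0.2171, 0.1631.
ρ(T) = max|λ| = 0.8271; 0.8271 < 1 ⇒ converges.

yes, ρ = 0.8271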